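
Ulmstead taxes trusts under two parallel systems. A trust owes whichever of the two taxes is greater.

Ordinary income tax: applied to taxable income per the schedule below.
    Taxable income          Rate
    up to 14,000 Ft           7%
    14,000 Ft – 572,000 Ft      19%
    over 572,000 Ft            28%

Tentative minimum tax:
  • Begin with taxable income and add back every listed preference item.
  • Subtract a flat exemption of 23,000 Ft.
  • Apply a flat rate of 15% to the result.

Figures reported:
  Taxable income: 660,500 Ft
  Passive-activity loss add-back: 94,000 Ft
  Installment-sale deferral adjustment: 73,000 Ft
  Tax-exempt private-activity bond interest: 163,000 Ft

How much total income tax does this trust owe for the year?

145,125 Ft

Ordinary income tax:
  14,000 Ft × 7% = 980 Ft
  558,000 Ft × 19% = 106,020 Ft
  88,500 Ft × 28% = 24,780 Ft
  → 131,780 Ft

Tentative minimum tax:
  Adjusted income: 660,500 Ft + 94,000 Ft + 73,000 Ft + 163,000 Ft = 990,500 Ft
  Less exemption 23,000 Ft → base 967,500 Ft
  967,500 Ft × 15% = 145,125 Ft

145,125 Ft > 131,780 Ft, so the tentative minimum tax is the binding amount.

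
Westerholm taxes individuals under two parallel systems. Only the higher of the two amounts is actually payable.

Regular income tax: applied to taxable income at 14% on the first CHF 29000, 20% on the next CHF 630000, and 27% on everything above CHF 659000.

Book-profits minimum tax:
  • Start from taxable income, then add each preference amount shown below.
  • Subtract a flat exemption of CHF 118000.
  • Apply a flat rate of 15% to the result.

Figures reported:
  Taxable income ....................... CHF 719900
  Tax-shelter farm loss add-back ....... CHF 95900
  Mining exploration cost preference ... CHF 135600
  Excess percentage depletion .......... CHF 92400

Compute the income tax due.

CHF 146503

Book-profits minimum tax:
  Adjusted income: CHF 719900 + CHF 95900 + CHF 135600 + CHF 92400 = CHF 1043800
  Less exemption CHF 118000 → base CHF 925800
  CHF 925800 × 15% = CHF 138870

Regular income tax:
  CHF 29000 × 14% = CHF 4060
  CHF 630000 × 20% = CHF 126000
  CHF 60900 × 27% = CHF 16443
  → CHF 146503

CHF 146503 > CHF 138870, so the regular income tax governs.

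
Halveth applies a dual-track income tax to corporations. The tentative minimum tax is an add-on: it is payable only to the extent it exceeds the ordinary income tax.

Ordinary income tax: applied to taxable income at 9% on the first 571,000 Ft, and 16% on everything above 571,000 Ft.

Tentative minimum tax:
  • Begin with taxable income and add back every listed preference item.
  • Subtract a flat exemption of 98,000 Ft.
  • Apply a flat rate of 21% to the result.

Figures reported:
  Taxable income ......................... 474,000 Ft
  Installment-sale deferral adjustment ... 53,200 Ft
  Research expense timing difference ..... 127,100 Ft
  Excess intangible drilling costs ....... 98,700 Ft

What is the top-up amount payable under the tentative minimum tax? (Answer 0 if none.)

94,890 Ft

Ordinary income tax:
  474,000 Ft × 9% = 42,660 Ft

Tentative minimum tax:
  Adjusted income: 474,000 Ft + 53,200 Ft + 127,100 Ft + 98,700 Ft = 753,000 Ft
  Less exemption 98,000 Ft → base 655,000 Ft
  655,000 Ft × 21% = 137,550 Ft

Excess of tentative minimum tax over ordinary income tax: 137,550 Ft − 42,660 Ft = 94,890 Ft.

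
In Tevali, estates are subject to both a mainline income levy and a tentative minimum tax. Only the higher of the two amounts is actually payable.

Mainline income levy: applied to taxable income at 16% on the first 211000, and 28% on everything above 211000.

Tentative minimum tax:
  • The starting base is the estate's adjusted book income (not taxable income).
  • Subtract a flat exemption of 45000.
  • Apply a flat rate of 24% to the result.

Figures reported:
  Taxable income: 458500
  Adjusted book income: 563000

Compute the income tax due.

Mainline income levy:
  211000 × 16% = 33760
  247500 × 28% = 69300
  → 103060

Tentative minimum tax:
  Base (adjusted book income): 563000
  Less exemption 45000 → base 518000
  518000 × 24% = 124320

124320 > 103060, so the tentative minimum tax is the binding amount.

124320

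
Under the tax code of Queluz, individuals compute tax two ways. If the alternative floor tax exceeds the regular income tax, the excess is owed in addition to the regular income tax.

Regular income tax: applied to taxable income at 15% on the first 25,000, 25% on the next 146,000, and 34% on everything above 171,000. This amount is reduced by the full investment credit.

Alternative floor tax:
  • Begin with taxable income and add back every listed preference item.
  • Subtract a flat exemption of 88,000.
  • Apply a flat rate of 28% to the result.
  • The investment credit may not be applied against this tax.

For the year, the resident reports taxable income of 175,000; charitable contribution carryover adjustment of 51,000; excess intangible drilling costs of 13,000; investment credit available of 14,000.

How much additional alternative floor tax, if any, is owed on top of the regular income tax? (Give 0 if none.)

Alternative floor tax:
  Adjusted income: 175,000 + 51,000 + 13,000 = 239,000
  Less exemption 88,000 → base 151,000
  151,000 × 28% = 42,280

Regular income tax:
  25,000 × 15% = 3,750
  146,000 × 25% = 36,500
  4,000 × 34% = 1,360
  → 41,610
  Less investment credit 14,000 → 27,610

Excess of alternative floor tax over regular income tax: 42,280 − 27,610 = 14,670.

14,670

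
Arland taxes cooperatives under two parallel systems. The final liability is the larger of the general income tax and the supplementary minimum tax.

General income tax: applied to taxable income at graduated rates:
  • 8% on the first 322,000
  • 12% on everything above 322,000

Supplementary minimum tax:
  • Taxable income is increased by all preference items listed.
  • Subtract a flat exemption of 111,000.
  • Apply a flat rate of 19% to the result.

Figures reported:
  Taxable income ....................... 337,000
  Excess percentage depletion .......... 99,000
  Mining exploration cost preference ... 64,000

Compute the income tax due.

73,910

Supplementary minimum tax:
  Adjusted income: 337,000 + 99,000 + 64,000 = 500,000
  Less exemption 111,000 → base 389,000
  389,000 × 19% = 73,910

General income tax:
  322,000 × 8% = 25,760
  15,000 × 12% = 1,800
  → 27,560

73,910 > 27,560, so the supplementary minimum tax is the binding amount.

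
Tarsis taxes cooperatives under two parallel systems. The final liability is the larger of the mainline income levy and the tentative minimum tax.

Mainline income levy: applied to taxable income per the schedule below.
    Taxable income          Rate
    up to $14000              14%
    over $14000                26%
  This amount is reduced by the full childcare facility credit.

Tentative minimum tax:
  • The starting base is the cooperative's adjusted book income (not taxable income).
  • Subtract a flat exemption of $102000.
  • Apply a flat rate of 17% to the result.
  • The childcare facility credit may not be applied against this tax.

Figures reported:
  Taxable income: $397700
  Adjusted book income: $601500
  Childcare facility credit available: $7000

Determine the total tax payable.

Mainline income levy:
  $14000 × 14% = $1960
  $383700 × 26% = $99762
  → $101722
  Less childcare facility credit $7000 → $94722

Tentative minimum tax:
  Base (adjusted book income): $601500
  Less exemption $102000 → base $499500
  $499500 × 17% = $84915

$94722 > $84915, so the mainline income levy governs.

$94722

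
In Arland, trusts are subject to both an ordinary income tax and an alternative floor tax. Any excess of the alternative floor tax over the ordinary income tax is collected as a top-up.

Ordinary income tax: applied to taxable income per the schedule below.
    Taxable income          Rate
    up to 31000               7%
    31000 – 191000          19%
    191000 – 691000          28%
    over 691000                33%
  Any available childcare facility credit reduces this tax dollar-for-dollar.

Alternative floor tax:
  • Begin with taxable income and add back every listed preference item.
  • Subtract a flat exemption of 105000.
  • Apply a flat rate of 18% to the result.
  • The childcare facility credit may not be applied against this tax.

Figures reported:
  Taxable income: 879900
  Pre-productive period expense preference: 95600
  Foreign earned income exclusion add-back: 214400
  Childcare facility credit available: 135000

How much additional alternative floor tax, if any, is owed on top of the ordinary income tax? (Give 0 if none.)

Ordinary income tax:
  31000 × 7% = 2170
  160000 × 19% = 30400
  500000 × 28% = 140000
  188900 × 33% = 62337
  → 234907
  Less childcare facility credit 135000 → 99907

Alternative floor tax:
  Adjusted income: 879900 + 95600 + 214400 = 1189900
  Less exemption 105000 → base 1084900
  1084900 × 18% = 195282

Excess of alternative floor tax over ordinary income tax: 195282 − 99907 = 95375.

95375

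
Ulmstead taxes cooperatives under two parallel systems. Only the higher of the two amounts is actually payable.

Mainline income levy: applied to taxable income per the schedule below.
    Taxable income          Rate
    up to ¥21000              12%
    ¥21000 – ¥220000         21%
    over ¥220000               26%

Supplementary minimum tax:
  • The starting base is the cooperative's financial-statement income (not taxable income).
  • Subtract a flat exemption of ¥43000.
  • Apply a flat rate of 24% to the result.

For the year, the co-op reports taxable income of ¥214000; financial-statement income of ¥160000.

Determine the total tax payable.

Mainline income levy:
  ¥21000 × 12% = ¥2520
  ¥193000 × 21% = ¥40530
  → ¥43050

Supplementary minimum tax:
  Base (financial-statement income): ¥160000
  Less exemption ¥43000 → base ¥117000
  ¥117000 × 24% = ¥28080

¥43050 > ¥28080, so the mainline income levy governs.

¥43050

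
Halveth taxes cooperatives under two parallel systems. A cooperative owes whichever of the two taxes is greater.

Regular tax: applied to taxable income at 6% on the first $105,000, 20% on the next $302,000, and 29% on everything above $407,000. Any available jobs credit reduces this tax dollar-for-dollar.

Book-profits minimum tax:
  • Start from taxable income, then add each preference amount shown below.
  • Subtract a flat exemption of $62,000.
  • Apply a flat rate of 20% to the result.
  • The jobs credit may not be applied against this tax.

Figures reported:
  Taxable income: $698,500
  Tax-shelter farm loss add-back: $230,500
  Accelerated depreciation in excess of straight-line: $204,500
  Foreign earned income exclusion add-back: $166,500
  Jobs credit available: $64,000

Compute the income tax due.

Book-profits minimum tax:
  Adjusted income: $698,500 + $230,500 + $204,500 + $166,500 = $1,300,000
  Less exemption $62,000 → base $1,238,000
  $1,238,000 × 20% = $247,600

Regular tax:
  $105,000 × 6% = $6,300
  $302,000 × 20% = $60,400
  $291,500 × 29% = $84,535
  → $151,235
  Less jobs credit $64,000 → $87,235

$247,600 > $87,235, so the book-profits minimum tax is the binding amount.

$247,600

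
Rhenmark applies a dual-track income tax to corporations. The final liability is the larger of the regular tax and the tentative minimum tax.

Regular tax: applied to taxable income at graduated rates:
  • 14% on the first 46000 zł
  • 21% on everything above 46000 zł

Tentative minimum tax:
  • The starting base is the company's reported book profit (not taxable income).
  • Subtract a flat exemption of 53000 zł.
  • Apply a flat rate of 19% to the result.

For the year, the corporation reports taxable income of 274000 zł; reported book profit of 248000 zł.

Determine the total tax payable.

Tentative minimum tax:
  Base (reported book profit): 248000 zł
  Less exemption 53000 zł → base 195000 zł
  195000 zł × 19% = 37050 zł

Regular tax:
  46000 zł × 14% = 6440 zł
  228000 zł × 21% = 47880 zł
  → 54320 zł

54320 zł > 37050 zł, so the regular tax governs.

54320 zł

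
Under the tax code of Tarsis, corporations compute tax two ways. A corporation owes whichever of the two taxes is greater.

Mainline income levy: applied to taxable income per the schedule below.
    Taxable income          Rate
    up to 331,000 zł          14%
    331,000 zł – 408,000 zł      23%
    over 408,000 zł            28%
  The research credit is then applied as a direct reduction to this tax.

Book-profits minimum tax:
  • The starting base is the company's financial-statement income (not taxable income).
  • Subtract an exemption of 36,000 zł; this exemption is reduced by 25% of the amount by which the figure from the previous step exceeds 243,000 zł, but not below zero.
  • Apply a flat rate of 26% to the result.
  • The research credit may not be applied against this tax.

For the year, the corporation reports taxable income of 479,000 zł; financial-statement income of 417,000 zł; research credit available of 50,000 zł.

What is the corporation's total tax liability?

108,420 zł

Book-profits minimum tax:
  Base (financial-statement income): 417,000 zł
  Exemption: 25% × (417,000 zł − 243,000 zł) = 43,500 zł ≥ 36,000 zł, so the exemption is fully phased out
  Base: 417,000 zł − 0 zł = 417,000 zł
  417,000 zł × 26% = 108,420 zł

Mainline income levy:
  331,000 zł × 14% = 46,340 zł
  77,000 zł × 23% = 17,710 zł
  71,000 zł × 28% = 19,880 zł
  → 83,930 zł
  Less research credit 50,000 zł → 33,930 zł

108,420 zł > 33,930 zł, so the book-profits minimum tax is the binding amount.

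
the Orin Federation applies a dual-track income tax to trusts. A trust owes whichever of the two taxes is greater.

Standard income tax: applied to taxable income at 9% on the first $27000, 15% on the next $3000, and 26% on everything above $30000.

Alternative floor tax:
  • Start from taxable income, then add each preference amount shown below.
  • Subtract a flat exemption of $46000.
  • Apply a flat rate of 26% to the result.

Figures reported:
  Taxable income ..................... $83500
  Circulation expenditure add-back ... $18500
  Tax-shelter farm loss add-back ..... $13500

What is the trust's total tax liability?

$18070

Alternative floor tax:
  Adjusted income: $83500 + $18500 + $13500 = $115500
  Less exemption $46000 → base $69500
  $69500 × 26% = $18070

Standard income tax:
  $27000 × 9% = $2430
  $3000 × 15% = $450
  $53500 × 26% = $13910
  → $16790

$18070 > $16790, so the alternative floor tax is the binding amount.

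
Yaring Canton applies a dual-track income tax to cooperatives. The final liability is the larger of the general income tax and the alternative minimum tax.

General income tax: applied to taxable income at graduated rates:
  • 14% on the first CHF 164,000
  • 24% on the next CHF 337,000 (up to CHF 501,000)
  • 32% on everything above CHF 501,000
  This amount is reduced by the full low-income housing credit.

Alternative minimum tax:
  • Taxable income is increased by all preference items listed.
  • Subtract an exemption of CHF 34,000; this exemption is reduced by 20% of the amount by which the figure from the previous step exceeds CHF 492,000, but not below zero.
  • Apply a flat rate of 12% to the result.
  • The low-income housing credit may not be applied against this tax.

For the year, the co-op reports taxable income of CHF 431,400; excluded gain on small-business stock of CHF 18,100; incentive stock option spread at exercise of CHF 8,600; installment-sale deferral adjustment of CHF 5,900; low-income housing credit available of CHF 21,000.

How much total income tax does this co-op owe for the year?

CHF 66,136

General income tax:
  CHF 164,000 × 14% = CHF 22,960
  CHF 267,400 × 24% = CHF 64,176
  → CHF 87,136
  Less low-income housing credit CHF 21,000 → CHF 66,136

Alternative minimum tax:
  Adjusted income: CHF 431,400 + CHF 18,100 + CHF 8,600 + CHF 5,900 = CHF 464,000
  Exemption: CHF 464,000 ≤ CHF 492,000, so full CHF 34,000 applies
  Base: CHF 464,000 − CHF 34,000 = CHF 430,000
  CHF 430,000 × 12% = CHF 51,600

CHF 66,136 > CHF 51,600, so the general income tax governs.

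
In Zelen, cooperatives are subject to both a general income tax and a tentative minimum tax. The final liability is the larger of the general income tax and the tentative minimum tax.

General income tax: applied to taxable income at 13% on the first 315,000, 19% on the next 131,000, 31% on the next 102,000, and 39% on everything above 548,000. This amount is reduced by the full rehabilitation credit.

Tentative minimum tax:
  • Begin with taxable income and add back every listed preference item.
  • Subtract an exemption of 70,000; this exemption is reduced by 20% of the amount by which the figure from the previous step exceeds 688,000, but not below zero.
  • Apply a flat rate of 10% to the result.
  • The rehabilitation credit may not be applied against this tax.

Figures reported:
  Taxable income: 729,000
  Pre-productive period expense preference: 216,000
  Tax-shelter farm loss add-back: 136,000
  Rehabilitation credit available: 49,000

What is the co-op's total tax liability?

Tentative minimum tax:
  Adjusted income: 729,000 + 216,000 + 136,000 = 1,081,000
  Exemption: 20% × (1,081,000 − 688,000) = 78,600 ≥ 70,000, so the exemption is fully phased out
  Base: 1,081,000 − 0 = 1,081,000
  1,081,000 × 10% = 108,100

General income tax:
  315,000 × 13% = 40,950
  131,000 × 19% = 24,890
  102,000 × 31% = 31,620
  181,000 × 39% = 70,590
  → 168,050
  Less rehabilitation credit 49,000 → 119,050

119,050 > 108,100, so the general income tax governs.

119,050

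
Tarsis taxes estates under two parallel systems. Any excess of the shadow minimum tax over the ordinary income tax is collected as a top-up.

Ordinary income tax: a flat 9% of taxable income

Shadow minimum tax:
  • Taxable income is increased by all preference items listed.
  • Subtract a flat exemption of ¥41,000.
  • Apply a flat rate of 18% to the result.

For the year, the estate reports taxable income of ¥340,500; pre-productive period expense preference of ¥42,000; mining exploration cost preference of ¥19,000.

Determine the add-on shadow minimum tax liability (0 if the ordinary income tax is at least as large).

Shadow minimum tax:
  Adjusted income: ¥340,500 + ¥42,000 + ¥19,000 = ¥401,500
  Less exemption ¥41,000 → base ¥360,500
  ¥360,500 × 18% = ¥64,890

Ordinary income tax:
  ¥340,500 × 9% = ¥30,645

Excess of shadow minimum tax over ordinary income tax: ¥64,890 − ¥30,645 = ¥34,245.

¥34,245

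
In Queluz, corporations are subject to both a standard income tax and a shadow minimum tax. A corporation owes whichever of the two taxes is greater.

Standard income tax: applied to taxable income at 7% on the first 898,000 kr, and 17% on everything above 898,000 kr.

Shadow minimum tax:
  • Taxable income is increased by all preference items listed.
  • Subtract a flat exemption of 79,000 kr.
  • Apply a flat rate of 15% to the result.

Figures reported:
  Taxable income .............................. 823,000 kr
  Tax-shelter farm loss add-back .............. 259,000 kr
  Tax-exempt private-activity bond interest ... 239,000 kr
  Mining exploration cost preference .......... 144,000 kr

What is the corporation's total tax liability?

207,900 kr

Shadow minimum tax:
  Adjusted income: 823,000 kr + 259,000 kr + 239,000 kr + 144,000 kr = 1,465,000 kr
  Less exemption 79,000 kr → base 1,386,000 kr
  1,386,000 kr × 15% = 207,900 kr

Standard income tax:
  823,000 kr × 7% = 57,610 kr

207,900 kr > 57,610 kr, so the shadow minimum tax is the binding amount.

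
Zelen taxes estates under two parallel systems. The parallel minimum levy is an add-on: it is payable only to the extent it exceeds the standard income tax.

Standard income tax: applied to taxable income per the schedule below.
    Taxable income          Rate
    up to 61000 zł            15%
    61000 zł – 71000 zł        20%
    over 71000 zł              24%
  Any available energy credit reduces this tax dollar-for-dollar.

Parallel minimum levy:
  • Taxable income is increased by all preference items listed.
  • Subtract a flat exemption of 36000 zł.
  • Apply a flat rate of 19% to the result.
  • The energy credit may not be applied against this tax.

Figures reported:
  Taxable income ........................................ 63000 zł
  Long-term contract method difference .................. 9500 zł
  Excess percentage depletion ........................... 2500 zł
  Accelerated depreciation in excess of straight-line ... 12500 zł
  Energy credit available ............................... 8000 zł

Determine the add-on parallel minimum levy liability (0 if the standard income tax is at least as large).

8235 zł

Standard income tax:
  61000 zł × 15% = 9150 zł
  2000 zł × 20% = 400 zł
  → 9550 zł
  Less energy credit 8000 zł → 1550 zł

Parallel minimum levy:
  Adjusted income: 63000 zł + 9500 zł + 2500 zł + 12500 zł = 87500 zł
  Less exemption 36000 zł → base 51500 zł
  51500 zł × 19% = 9785 zł

Excess of parallel minimum levy over standard income tax: 9785 zł − 1550 zł = 8235 zł.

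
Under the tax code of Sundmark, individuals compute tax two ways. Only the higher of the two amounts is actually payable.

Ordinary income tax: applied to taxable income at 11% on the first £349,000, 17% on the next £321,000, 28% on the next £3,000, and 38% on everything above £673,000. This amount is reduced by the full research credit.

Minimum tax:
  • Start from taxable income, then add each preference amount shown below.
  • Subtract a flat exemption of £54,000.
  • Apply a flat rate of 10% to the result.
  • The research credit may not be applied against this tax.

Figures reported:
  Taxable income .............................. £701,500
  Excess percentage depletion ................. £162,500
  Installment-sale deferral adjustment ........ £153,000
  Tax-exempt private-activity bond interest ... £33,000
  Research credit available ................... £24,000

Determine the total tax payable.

£99,600

Ordinary income tax:
  £349,000 × 11% = £38,390
  £321,000 × 17% = £54,570
  £3,000 × 28% = £840
  £28,500 × 38% = £10,830
  → £104,630
  Less research credit £24,000 → £80,630

Minimum tax:
  Adjusted income: £701,500 + £162,500 + £153,000 + £33,000 = £1,050,000
  Less exemption £54,000 → base £996,000
  £996,000 × 10% = £99,600

£99,600 > £80,630, so the minimum tax is the binding amount.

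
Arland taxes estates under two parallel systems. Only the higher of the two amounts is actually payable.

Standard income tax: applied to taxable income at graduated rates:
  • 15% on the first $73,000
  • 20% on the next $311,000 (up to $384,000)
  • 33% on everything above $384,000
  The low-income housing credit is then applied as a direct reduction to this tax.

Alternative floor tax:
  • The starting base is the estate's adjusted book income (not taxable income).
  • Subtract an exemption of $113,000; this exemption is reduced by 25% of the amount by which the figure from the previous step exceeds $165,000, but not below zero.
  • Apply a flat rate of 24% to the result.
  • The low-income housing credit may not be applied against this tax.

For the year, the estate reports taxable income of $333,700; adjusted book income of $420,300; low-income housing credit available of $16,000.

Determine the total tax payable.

$89,070

Alternative floor tax:
  Base (adjusted book income): $420,300
  Exemption: $113,000 − 25% × ($420,300 − $165,000) = $113,000 − $63,825 = $49,175
  Base: $420,300 − $49,175 = $371,125
  $371,125 × 24% = $89,070

Standard income tax:
  $73,000 × 15% = $10,950
  $260,700 × 20% = $52,140
  → $63,090
  Less low-income housing credit $16,000 → $47,090

$89,070 > $47,090, so the alternative floor tax is the binding amount.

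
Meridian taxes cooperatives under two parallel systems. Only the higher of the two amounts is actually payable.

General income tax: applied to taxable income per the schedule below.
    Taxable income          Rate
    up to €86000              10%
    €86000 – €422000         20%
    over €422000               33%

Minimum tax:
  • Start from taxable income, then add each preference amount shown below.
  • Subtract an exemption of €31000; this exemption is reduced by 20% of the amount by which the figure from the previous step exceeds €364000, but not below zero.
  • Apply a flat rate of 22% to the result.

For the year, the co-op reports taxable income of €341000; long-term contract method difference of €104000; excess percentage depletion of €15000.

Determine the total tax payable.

€98604

General income tax:
  €86000 × 10% = €8600
  €255000 × 20% = €51000
  → €59600

Minimum tax:
  Adjusted income: €341000 + €104000 + €15000 = €460000
  Exemption: €31000 − 20% × (€460000 − €364000) = €31000 − €19200 = €11800
  Base: €460000 − €11800 = €448200
  €448200 × 22% = €98604

€98604 > €59600, so the minimum tax is the binding amount.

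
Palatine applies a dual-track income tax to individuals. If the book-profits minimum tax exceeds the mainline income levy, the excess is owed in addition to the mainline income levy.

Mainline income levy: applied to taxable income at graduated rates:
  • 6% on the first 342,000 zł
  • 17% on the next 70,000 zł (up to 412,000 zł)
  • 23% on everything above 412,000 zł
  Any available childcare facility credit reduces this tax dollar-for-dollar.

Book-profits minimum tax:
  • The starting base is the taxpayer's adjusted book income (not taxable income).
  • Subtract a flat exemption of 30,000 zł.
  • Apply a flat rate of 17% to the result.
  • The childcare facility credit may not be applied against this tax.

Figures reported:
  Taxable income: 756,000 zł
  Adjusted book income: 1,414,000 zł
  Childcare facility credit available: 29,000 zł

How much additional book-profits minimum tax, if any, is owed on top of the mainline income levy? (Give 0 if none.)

Mainline income levy:
  342,000 zł × 6% = 20,520 zł
  70,000 zł × 17% = 11,900 zł
  344,000 zł × 23% = 79,120 zł
  → 111,540 zł
  Less childcare facility credit 29,000 zł → 82,540 zł

Book-profits minimum tax:
  Base (adjusted book income): 1,414,000 zł
  Less exemption 30,000 zł → base 1,384,000 zł
  1,384,000 zł × 17% = 235,280 zł

Excess of book-profits minimum tax over mainline income levy: 235,280 zł − 82,540 zł = 152,740 zł.

152,740 zł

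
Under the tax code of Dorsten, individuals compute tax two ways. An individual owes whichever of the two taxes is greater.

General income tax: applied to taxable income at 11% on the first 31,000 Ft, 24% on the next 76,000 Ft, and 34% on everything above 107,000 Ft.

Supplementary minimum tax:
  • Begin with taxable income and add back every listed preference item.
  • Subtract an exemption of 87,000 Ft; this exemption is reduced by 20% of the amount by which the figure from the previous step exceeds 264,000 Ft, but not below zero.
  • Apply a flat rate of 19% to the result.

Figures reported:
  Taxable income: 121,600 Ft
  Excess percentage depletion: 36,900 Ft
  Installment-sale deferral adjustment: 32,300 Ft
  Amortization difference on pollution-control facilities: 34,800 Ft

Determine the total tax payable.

26,614 Ft

Supplementary minimum tax:
  Adjusted income: 121,600 Ft + 36,900 Ft + 32,300 Ft + 34,800 Ft = 225,600 Ft
  Exemption: 225,600 Ft ≤ 264,000 Ft, so full 87,000 Ft applies
  Base: 225,600 Ft − 87,000 Ft = 138,600 Ft
  138,600 Ft × 19% = 26,334 Ft

General income tax:
  31,000 Ft × 11% = 3,410 Ft
  76,000 Ft × 24% = 18,240 Ft
  14,600 Ft × 34% = 4,964 Ft
  → 26,614 Ft

26,614 Ft > 26,334 Ft, so the general income tax governs.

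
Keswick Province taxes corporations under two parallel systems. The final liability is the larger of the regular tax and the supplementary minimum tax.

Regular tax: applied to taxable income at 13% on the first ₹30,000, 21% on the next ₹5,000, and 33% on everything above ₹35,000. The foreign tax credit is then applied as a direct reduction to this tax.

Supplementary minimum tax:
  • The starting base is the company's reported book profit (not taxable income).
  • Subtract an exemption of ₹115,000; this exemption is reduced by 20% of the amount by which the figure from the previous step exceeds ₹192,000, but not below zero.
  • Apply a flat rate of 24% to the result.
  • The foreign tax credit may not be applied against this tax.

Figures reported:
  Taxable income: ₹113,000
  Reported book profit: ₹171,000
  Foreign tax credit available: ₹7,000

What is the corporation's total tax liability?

Regular tax:
  ₹30,000 × 13% = ₹3,900
  ₹5,000 × 21% = ₹1,050
  ₹78,000 × 33% = ₹25,740
  → ₹30,690
  Less foreign tax credit ₹7,000 → ₹23,690

Supplementary minimum tax:
  Base (reported book profit): ₹171,000
  Exemption: ₹171,000 ≤ ₹192,000, so full ₹115,000 applies
  Base: ₹171,000 − ₹115,000 = ₹56,000
  ₹56,000 × 24% = ₹13,440

₹23,690 > ₹13,440, so the regular tax governs.

₹23,690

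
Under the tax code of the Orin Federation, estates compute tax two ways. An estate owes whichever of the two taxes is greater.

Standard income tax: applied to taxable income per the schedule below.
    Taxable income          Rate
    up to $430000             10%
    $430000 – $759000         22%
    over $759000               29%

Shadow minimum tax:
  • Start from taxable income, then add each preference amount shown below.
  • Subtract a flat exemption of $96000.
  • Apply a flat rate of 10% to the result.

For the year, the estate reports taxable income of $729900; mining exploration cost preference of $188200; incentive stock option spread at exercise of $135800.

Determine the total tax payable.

Shadow minimum tax:
  Adjusted income: $729900 + $188200 + $135800 = $1053900
  Less exemption $96000 → base $957900
  $957900 × 10% = $95790

Standard income tax:
  $430000 × 10% = $43000
  $299900 × 22% = $65978
  → $108978

$108978 > $95790, so the standard income tax governs.

$108978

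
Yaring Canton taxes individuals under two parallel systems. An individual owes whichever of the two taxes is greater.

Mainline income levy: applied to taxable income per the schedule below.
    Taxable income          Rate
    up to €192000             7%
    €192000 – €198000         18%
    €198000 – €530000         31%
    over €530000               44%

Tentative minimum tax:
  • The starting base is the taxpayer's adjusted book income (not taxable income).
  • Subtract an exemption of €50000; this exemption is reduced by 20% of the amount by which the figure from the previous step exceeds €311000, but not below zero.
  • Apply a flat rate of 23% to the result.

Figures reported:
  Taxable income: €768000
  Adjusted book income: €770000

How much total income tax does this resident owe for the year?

Mainline income levy:
  €192000 × 7% = €13440
  €6000 × 18% = €1080
  €332000 × 31% = €102920
  €238000 × 44% = €104720
  → €222160

Tentative minimum tax:
  Base (adjusted book income): €770000
  Exemption: 20% × (€770000 − €311000) = €91800 ≥ €50000, so the exemption is fully phased out
  Base: €770000 − €0 = €770000
  €770000 × 23% = €177100

€222160 > €177100, so the mainline income levy governs.

€222160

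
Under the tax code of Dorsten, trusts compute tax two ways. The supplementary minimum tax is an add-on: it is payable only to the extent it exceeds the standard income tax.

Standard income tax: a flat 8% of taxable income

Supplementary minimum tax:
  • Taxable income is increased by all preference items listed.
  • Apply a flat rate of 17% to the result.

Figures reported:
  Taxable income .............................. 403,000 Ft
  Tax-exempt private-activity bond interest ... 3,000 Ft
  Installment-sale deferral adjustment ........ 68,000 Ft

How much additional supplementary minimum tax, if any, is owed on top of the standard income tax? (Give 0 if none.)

Supplementary minimum tax:
  Adjusted income: 403,000 Ft + 3,000 Ft + 68,000 Ft = 474,000 Ft
  474,000 Ft × 17% = 80,580 Ft

Standard income tax:
  403,000 Ft × 8% = 32,240 Ft

Excess of supplementary minimum tax over standard income tax: 80,580 Ft − 32,240 Ft = 48,340 Ft.

48,340 Ft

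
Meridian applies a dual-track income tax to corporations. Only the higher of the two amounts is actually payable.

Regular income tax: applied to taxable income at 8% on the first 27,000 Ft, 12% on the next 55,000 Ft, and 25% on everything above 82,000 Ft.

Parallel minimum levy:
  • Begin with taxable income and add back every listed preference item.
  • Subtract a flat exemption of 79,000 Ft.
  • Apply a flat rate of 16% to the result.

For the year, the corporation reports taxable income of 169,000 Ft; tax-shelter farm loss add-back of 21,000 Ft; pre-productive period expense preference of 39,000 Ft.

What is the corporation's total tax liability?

Regular income tax:
  27,000 Ft × 8% = 2,160 Ft
  55,000 Ft × 12% = 6,600 Ft
  87,000 Ft × 25% = 21,750 Ft
  → 30,510 Ft

Parallel minimum levy:
  Adjusted income: 169,000 Ft + 21,000 Ft + 39,000 Ft = 229,000 Ft
  Less exemption 79,000 Ft → base 150,000 Ft
  150,000 Ft × 16% = 24,000 Ft

30,510 Ft > 24,000 Ft, so the regular income tax governs.

30,510 Ft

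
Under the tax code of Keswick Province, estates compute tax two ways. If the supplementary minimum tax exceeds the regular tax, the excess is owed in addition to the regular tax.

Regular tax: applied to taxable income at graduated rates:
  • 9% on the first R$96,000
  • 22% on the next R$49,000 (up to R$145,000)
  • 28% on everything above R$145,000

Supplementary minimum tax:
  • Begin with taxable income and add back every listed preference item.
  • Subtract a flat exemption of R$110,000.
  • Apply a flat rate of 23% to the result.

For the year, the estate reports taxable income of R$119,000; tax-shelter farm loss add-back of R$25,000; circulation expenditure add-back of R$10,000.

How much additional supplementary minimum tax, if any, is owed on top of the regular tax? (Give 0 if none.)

R$0

Supplementary minimum tax:
  Adjusted income: R$119,000 + R$25,000 + R$10,000 = R$154,000
  Less exemption R$110,000 → base R$44,000
  R$44,000 × 23% = R$10,120

Regular tax:
  R$96,000 × 9% = R$8,640
  R$23,000 × 22% = R$5,060
  → R$13,700

R$10,120 ≤ R$13,700, so no add-on is due.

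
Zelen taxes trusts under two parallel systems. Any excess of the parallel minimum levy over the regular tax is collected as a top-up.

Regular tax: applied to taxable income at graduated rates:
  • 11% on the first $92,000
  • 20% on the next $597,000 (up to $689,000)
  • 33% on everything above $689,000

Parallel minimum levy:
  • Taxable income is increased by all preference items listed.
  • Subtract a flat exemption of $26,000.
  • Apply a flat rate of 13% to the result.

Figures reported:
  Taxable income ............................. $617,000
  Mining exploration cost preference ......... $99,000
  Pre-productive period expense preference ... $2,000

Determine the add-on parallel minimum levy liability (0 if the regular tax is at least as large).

Parallel minimum levy:
  Adjusted income: $617,000 + $99,000 + $2,000 = $718,000
  Less exemption $26,000 → base $692,000
  $692,000 × 13% = $89,960

Regular tax:
  $92,000 × 11% = $10,120
  $525,000 × 20% = $105,000
  → $115,120

$89,960 ≤ $115,120, so no add-on is due.

$0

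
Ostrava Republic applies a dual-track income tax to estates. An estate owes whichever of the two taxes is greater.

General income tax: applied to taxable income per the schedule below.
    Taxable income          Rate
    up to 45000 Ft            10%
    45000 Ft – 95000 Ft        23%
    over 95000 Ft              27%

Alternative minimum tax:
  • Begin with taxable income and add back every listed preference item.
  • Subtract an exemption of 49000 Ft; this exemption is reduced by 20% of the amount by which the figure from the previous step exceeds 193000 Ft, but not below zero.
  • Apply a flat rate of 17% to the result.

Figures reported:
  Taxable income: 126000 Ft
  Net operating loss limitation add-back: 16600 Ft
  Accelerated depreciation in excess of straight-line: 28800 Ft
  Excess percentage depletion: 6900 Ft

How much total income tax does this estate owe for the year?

24370 Ft

General income tax:
  45000 Ft × 10% = 4500 Ft
  50000 Ft × 23% = 11500 Ft
  31000 Ft × 27% = 8370 Ft
  → 24370 Ft

Alternative minimum tax:
  Adjusted income: 126000 Ft + 16600 Ft + 28800 Ft + 6900 Ft = 178300 Ft
  Exemption: 178300 Ft ≤ 193000 Ft, so full 49000 Ft applies
  Base: 178300 Ft − 49000 Ft = 129300 Ft
  129300 Ft × 17% = 21981 Ft

24370 Ft > 21981 Ft, so the general income tax governs.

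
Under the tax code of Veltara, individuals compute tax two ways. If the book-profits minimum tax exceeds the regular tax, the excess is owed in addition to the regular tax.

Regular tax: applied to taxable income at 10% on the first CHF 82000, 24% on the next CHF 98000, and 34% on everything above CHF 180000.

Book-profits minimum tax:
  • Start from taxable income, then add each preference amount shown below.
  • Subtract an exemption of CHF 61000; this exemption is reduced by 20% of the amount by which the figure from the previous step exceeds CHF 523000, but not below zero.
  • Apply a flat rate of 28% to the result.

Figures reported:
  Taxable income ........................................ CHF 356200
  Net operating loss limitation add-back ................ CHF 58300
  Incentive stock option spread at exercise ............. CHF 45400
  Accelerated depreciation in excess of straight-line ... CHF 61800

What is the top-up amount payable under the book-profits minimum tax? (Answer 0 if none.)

Book-profits minimum tax:
  Adjusted income: CHF 356200 + CHF 58300 + CHF 45400 + CHF 61800 = CHF 521700
  Exemption: CHF 521700 ≤ CHF 523000, so full CHF 61000 applies
  Base: CHF 521700 − CHF 61000 = CHF 460700
  CHF 460700 × 28% = CHF 128996

Regular tax:
  CHF 82000 × 10% = CHF 8200
  CHF 98000 × 24% = CHF 23520
  CHF 176200 × 34% = CHF 59908
  → CHF 91628

Excess of book-profits minimum tax over regular tax: CHF 128996 − CHF 91628 = CHF 37368.

CHF 37368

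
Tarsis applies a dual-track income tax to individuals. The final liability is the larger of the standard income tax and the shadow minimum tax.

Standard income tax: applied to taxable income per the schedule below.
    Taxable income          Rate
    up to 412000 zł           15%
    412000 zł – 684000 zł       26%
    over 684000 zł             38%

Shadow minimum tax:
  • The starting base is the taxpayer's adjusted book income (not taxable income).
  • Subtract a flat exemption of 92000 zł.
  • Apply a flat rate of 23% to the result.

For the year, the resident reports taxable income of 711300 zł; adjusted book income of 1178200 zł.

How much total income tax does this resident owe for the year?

249826 zł

Standard income tax:
  412000 zł × 15% = 61800 zł
  272000 zł × 26% = 70720 zł
  27300 zł × 38% = 10374 zł
  → 142894 zł

Shadow minimum tax:
  Base (adjusted book income): 1178200 zł
  Less exemption 92000 zł → base 1086200 zł
  1086200 zł × 23% = 249826 zł

249826 zł > 142894 zł, so the shadow minimum tax is the binding amount.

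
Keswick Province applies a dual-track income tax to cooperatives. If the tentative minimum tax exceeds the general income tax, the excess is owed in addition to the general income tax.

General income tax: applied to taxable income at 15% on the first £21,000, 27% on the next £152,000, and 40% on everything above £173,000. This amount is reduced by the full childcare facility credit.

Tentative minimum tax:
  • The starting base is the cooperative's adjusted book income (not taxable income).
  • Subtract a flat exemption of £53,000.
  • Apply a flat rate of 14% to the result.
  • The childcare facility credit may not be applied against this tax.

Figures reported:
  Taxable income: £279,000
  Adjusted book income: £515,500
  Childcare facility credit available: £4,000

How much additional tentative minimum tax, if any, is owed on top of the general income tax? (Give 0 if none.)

Tentative minimum tax:
  Base (adjusted book income): £515,500
  Less exemption £53,000 → base £462,500
  £462,500 × 14% = £64,750

General income tax:
  £21,000 × 15% = £3,150
  £152,000 × 27% = £41,040
  £106,000 × 40% = £42,400
  → £86,590
  Less childcare facility credit £4,000 → £82,590

£64,750 ≤ £82,590, so no add-on is due.

£0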